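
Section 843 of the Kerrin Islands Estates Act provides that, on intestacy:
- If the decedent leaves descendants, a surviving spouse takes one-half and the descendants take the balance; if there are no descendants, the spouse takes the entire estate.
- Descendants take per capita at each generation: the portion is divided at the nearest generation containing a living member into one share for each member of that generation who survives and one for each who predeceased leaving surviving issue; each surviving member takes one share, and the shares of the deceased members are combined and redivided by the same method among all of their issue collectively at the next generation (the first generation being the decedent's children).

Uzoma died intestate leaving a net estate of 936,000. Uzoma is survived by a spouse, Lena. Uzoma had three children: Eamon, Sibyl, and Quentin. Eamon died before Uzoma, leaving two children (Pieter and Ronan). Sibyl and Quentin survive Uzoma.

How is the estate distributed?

Lena: 468,000; Pieter: 78,000; Ronan: 78,000; Sibyl: 156,000; Quentin: 156,000

Lena takes one-half of 936,000 = 468,000. The remaining 468,000 passes to the descendants.
The descendants' portion (468,000) is divided at the children's generation into 3 shares of 156,000. Sibyl and Quentin each take 156,000. The remaining share for the deceased Eamon (156,000) is carried to the next generation.
That pool (156,000) is divided at the grandchildren's generation equally among Pieter and Ronan: 78,000 each.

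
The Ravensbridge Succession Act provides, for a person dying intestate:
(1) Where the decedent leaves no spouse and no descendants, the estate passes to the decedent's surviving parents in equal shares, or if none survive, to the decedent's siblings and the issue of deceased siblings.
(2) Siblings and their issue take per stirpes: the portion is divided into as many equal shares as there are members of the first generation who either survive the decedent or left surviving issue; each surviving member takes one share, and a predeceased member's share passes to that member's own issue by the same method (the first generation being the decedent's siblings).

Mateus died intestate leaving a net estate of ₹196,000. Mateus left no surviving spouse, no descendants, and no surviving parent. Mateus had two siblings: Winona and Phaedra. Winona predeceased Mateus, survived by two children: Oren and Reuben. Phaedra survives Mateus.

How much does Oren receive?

Oren receives ₹49,000.

The entire ₹196,000 passes to the siblings and their issue.
That amount (₹196,000) is divided into 2 shares of ₹98,000: Phaedra takes ₹98,000; Winona's ₹98,000 share passes to Winona's issue.
Winona's share (₹98,000) is divided into 2 shares of ₹49,000: Oren and Reuben each take ₹49,000.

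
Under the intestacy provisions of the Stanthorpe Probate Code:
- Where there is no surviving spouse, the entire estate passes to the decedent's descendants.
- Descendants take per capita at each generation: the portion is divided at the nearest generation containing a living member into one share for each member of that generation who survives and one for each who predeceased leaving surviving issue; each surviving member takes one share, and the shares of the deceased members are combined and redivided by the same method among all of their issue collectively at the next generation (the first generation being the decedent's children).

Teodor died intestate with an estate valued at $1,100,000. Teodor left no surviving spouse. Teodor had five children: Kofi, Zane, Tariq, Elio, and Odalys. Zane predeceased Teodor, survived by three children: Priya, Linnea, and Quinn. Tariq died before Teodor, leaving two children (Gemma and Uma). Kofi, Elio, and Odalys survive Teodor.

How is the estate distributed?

The entire $1,100,000 passes to the descendants.
That amount ($1,100,000) is divided at the children's generation into 5 shares of $220,000. Kofi, Elio, and Odalys each take $220,000. The 2 shares of the deceased (Zane and Tariq) are combined into a pool of $440,000.
That pool ($440,000) is divided at the grandchildren's generation equally among Priya, Linnea, Quinn, Gemma, and Uma: $88,000 each.

Kofi: $220,000; Priya: $88,000; Linnea: $88,000; Quinn: $88,000; Gemma: $88,000; Uma: $88,000; Elio: $220,000; Odalys: $220,000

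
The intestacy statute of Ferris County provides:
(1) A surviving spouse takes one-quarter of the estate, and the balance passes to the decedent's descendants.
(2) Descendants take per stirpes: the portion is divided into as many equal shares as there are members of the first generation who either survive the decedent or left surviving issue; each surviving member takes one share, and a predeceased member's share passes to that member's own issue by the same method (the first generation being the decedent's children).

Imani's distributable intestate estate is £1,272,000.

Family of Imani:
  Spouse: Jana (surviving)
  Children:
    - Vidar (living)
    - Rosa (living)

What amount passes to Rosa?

Rosa receives £477,000.

Jana takes one-quarter of £1,272,000 = £318,000. The remaining £954,000 passes to the descendants.
The descendants' portion (£954,000) is divided into 2 shares of £477,000: Vidar and Rosa each take £477,000.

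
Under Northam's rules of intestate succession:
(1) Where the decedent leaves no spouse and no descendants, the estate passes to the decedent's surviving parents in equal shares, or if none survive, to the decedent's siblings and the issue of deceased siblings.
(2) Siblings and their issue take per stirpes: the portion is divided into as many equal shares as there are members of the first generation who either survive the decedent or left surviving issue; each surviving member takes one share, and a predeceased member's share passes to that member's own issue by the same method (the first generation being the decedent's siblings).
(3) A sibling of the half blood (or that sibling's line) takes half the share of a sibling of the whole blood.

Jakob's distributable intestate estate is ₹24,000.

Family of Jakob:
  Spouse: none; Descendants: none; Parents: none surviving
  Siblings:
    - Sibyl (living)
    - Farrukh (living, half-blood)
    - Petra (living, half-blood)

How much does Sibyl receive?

The entire ₹24,000 passes to the siblings and their issue.
Counting each half-blood sibling's line as half a unit, there are 2 units in ₹24,000, so one unit is ₹12,000. Whole-blood lines (Sibyl) take ₹12,000 each; half-blood lines (Farrukh and Petra) take ₹6,000 each.

Sibyl receives ₹12,000.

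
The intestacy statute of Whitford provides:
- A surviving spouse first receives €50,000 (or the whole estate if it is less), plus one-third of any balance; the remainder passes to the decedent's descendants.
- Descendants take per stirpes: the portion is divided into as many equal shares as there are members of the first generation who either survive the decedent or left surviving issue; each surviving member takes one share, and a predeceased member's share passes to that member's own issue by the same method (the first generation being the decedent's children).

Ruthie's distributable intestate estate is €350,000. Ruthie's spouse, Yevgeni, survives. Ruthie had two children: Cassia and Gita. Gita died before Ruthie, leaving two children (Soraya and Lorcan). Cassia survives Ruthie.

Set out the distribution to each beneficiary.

Yevgeni: €150,000; Cassia: €100,000; Soraya: €50,000; Lorcan: €50,000

Yevgeni first takes €50,000, leaving a balance of €300,000. Yevgeni then takes one-third of the balance (€100,000), for a total of €150,000. The remaining €200,000 passes to the descendants.
The descendants' portion (€200,000) is divided into 2 shares of €100,000: Cassia takes €100,000; Gita's €100,000 share passes to Gita's issue.
Gita's share (€100,000) is divided into 2 shares of €50,000: Soraya and Lorcan each take €50,000.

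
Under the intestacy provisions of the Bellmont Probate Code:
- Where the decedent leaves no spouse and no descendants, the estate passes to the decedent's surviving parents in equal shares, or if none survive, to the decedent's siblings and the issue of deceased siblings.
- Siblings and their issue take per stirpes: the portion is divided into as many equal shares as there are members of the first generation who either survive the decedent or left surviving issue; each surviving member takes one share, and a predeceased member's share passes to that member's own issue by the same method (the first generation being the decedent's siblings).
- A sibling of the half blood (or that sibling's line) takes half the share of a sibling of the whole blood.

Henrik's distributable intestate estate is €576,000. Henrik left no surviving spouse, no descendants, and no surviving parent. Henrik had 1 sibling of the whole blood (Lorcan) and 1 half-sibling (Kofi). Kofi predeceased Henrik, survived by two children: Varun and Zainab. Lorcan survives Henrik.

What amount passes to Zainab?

Zainab receives €96,000.

The entire €576,000 passes to the siblings and their issue.
Counting each half-blood sibling's line as half a unit, there are 3/2 units in €576,000, so one unit is €384,000. Whole-blood lines (Lorcan) take €384,000 each; half-blood lines (Kofi) take €192,000 each.
Kofi's share (€192,000) is divided into 2 shares of €96,000: Varun and Zainab each take €96,000.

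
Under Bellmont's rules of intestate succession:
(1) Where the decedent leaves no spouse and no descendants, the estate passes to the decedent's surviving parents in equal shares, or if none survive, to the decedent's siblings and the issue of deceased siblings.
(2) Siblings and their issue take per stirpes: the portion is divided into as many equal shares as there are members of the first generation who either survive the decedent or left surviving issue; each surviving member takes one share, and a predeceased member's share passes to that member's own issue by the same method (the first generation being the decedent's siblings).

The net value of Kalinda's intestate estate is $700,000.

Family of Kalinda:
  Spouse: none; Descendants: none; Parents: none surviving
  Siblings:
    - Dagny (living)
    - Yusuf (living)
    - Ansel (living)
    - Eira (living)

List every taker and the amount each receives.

Dagny: $175,000; Yusuf: $175,000; Ansel: $175,000; Eira: $175,000

The entire $700,000 passes to the siblings and their issue.
That amount ($700,000) is divided into 4 shares of $175,000: Dagny, Yusuf, Ansel, and Eira each take $175,000.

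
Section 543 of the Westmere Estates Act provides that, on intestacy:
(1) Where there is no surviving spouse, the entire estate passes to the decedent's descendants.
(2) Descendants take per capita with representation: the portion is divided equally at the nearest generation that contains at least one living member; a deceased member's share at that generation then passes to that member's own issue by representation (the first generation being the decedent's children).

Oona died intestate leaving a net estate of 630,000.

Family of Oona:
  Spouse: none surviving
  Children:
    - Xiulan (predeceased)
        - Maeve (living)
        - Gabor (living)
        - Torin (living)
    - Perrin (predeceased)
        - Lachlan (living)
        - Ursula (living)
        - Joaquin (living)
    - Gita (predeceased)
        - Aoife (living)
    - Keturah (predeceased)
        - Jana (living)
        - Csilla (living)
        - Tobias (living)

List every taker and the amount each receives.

The entire 630,000 passes to the descendants.
No child survives, so the initial division is made at the grandchildren's generation.
That amount (630,000) is divided into 10 shares of 63,000: Maeve, Gabor, Torin, Lachlan, Ursula, Joaquin, Aoife, Jana, Csilla, and Tobias each take 63,000.

Maeve: 63,000; Gabor: 63,000; Torin: 63,000; Lachlan: 63,000; Ursula: 63,000; Joaquin: 63,000; Aoife: 63,000; Jana: 63,000; Csilla: 63,000; Tobias: 63,000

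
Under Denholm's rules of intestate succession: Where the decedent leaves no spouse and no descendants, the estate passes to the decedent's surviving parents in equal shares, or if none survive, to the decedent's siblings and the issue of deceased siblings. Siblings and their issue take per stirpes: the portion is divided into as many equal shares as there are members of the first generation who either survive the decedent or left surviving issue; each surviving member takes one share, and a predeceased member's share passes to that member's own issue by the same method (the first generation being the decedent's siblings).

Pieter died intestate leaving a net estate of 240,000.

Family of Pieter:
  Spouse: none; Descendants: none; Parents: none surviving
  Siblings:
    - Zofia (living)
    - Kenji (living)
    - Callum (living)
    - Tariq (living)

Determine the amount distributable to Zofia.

The entire 240,000 passes to the siblings and their issue.
That amount (240,000) is divided into 4 shares of 60,000: Zofia, Kenji, Callum, and Tariq each take 60,000.

Zofia receives 60,000.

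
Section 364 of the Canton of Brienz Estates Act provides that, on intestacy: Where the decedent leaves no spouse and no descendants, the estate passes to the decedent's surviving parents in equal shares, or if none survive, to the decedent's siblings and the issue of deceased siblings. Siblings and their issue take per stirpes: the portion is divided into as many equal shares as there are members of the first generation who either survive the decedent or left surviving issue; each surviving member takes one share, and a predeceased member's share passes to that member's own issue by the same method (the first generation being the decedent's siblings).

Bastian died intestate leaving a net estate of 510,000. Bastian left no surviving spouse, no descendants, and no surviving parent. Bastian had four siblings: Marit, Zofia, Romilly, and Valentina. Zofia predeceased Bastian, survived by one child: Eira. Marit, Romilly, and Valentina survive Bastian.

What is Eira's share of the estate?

The entire 510,000 passes to the siblings and their issue.
That amount (510,000) is divided into 4 shares of 127,500: Marit, Romilly, and Valentina each take 127,500; Zofia's 127,500 share passes to Zofia's issue.
Zofia's share (127,500) passes entirely to Eira.

Eira receives 127,500.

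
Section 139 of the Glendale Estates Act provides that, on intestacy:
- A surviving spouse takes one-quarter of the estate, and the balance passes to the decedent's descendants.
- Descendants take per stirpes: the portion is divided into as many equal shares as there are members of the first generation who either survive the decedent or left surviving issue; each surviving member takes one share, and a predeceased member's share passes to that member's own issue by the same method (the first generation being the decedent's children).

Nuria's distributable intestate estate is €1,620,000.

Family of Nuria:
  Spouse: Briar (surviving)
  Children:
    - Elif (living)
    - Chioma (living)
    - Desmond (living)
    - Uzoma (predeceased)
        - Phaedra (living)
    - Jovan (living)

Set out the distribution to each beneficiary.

Briar takes one-quarter of €1,620,000 = €405,000. The remaining €1,215,000 passes to the descendants.
The descendants' portion (€1,215,000) is divided into 5 shares of €243,000: Elif, Chioma, Desmond, and Jovan each take €243,000; Uzoma's €243,000 share passes to Uzoma's issue.
Uzoma's share (€243,000) passes entirely to Phaedra.

Briar: €405,000; Elif: €243,000; Chioma: €243,000; Desmond: €243,000; Phaedra: €243,000; Jovan: €243,000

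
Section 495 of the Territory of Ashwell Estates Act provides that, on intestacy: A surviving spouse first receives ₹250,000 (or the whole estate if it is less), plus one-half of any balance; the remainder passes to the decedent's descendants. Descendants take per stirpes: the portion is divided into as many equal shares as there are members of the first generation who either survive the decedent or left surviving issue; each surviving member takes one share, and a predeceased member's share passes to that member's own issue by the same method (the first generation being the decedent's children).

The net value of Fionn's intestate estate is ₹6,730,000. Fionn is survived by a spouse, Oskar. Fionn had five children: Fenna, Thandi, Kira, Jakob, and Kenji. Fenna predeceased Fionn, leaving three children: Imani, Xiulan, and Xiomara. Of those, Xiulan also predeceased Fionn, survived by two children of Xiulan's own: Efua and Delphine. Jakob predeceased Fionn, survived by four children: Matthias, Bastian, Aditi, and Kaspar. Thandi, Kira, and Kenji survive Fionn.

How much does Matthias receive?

Matthias receives ₹162,000.

Oskar first takes ₹250,000, leaving a balance of ₹6,480,000. Oskar then takes one-half of the balance (₹3,240,000), for a total of ₹3,490,000. The remaining ₹3,240,000 passes to the descendants.
The descendants' portion (₹3,240,000) is divided into 5 shares of ₹648,000: Thandi, Kira, and Kenji each take ₹648,000; Fenna's ₹648,000 share passes to Fenna's issue; Jakob's ₹648,000 share passes to Jakob's issue.
Fenna's share (₹648,000) is divided into 3 shares of ₹216,000: Imani and Xiomara each take ₹216,000; Xiulan's ₹216,000 share passes to Xiulan's issue.
Xiulan's share (₹216,000) is divided into 2 shares of ₹108,000: Efua and Delphine each take ₹108,000.
Jakob's share (₹648,000) is divided into 4 shares of ₹162,000: Matthias, Bastian, Aditi, and Kaspar each take ₹162,000.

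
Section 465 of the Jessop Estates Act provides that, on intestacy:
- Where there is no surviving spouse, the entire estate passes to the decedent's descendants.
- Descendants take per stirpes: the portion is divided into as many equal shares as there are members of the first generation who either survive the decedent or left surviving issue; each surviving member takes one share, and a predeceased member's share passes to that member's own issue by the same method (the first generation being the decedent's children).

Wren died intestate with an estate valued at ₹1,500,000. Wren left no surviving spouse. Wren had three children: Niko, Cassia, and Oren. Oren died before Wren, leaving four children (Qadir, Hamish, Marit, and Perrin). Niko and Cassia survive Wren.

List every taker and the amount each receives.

The entire ₹1,500,000 passes to the descendants.
That amount (₹1,500,000) is divided into 3 shares of ₹500,000: Niko and Cassia each take ₹500,000; Oren's ₹500,000 share passes to Oren's issue.
Oren's share (₹500,000) is divided into 4 shares of ₹125,000: Qadir, Hamish, Marit, and Perrin each take ₹125,000.

Niko: ₹500,000; Cassia: ₹500,000; Qadir: ₹125,000; Hamish: ₹125,000; Marit: ₹125,000; Perrin: ₹125,000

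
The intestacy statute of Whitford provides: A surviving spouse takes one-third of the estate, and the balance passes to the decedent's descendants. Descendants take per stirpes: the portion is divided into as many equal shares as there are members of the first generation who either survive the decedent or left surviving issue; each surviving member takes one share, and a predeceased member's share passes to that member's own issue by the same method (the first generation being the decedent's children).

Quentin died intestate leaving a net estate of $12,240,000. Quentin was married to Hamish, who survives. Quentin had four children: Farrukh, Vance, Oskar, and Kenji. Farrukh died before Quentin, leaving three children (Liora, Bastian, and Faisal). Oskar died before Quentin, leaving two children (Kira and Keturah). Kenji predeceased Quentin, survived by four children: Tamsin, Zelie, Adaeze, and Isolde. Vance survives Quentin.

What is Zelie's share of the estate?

Hamish takes one-third of $12,240,000 = $4,080,000. The remaining $8,160,000 passes to the descendants.
The descendants' portion ($8,160,000) is divided into 4 shares of $2,040,000: Vance takes $2,040,000; Farrukh's $2,040,000 share passes to Farrukh's issue; Oskar's $2,040,000 share passes to Oskar's issue; Kenji's $2,040,000 share passes to Kenji's issue.
Farrukh's share ($2,040,000) is divided into 3 shares of $680,000: Liora, Bastian, and Faisal each take $680,000.
Oskar's share ($2,040,000) is divided into 2 shares of $1,020,000: Kira and Keturah each take $1,020,000.
Kenji's share ($2,040,000) is divided into 4 shares of $510,000: Tamsin, Zelie, Adaeze, and Isolde each take $510,000.

Zelie receives $510,000.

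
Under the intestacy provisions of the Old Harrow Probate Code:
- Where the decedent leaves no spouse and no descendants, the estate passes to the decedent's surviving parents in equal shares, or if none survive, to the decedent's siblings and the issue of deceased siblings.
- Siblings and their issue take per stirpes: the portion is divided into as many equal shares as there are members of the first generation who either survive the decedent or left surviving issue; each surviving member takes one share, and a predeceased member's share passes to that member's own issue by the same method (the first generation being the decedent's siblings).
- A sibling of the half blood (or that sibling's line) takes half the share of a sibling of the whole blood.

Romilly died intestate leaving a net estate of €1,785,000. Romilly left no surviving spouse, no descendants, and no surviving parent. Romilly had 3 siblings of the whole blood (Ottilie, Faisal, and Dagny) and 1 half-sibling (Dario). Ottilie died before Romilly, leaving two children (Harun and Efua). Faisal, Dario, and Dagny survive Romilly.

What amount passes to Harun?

Harun receives €255,000.

The entire €1,785,000 passes to the siblings and their issue.
Counting each half-blood sibling's line as half a unit, there are 7/2 units in €1,785,000, so one unit is €510,000. Whole-blood lines (Ottilie, Faisal, and Dagny) take €510,000 each; half-blood lines (Dario) take €255,000 each.
Ottilie's share (€510,000) is divided into 2 shares of €255,000: Harun and Efua each take €255,000.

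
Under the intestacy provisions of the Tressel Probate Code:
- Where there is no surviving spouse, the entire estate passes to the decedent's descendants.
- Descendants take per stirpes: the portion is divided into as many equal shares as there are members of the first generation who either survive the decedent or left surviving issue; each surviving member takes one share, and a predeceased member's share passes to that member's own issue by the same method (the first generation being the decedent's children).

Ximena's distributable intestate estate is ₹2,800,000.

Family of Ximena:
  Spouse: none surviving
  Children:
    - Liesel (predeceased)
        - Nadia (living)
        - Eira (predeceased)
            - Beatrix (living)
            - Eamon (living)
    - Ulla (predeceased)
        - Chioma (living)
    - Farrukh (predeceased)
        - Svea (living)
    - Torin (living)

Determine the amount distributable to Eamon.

Eamon receives ₹175,000.

The entire ₹2,800,000 passes to the descendants.
That amount (₹2,800,000) is divided into 4 shares of ₹700,000: Torin takes ₹700,000; Liesel's ₹700,000 share passes to Liesel's issue; Ulla's ₹700,000 share passes to Ulla's issue; Farrukh's ₹700,000 share passes to Farrukh's issue.
Liesel's share (₹700,000) is divided into 2 shares of ₹350,000: Nadia takes ₹350,000; Eira's ₹350,000 share passes to Eira's issue.
Eira's share (₹350,000) is divided into 2 shares of ₹175,000: Beatrix and Eamon each take ₹175,000.
Ulla's share (₹700,000) passes entirely to Chioma.
Farrukh's share (₹700,000) passes entirely to Svea.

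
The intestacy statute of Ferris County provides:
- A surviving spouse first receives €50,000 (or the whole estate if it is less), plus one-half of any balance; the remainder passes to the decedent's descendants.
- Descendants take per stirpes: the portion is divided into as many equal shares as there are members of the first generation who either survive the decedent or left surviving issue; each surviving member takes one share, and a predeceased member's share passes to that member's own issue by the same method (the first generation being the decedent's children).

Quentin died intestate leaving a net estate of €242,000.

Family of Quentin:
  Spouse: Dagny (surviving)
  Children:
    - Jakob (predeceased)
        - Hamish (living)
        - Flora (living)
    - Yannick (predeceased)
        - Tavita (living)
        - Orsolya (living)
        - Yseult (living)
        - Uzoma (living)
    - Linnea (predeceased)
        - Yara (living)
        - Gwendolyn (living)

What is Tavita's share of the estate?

Dagny first takes €50,000, leaving a balance of €192,000. Dagny then takes one-half of the balance (€96,000), for a total of €146,000. The remaining €96,000 passes to the descendants.
The descendants' portion (€96,000) is divided into 3 shares of €32,000: Jakob's €32,000 share passes to Jakob's issue; Yannick's €32,000 share passes to Yannick's issue; Linnea's €32,000 share passes to Linnea's issue.
Jakob's share (€32,000) is divided into 2 shares of €16,000: Hamish and Flora each take €16,000.
Yannick's share (€32,000) is divided into 4 shares of €8,000: Tavita, Orsolya, Yseult, and Uzoma each take €8,000.
Linnea's share (€32,000) is divided into 2 shares of €16,000: Yara and Gwendolyn each take €16,000.

Tavita receives €8,000.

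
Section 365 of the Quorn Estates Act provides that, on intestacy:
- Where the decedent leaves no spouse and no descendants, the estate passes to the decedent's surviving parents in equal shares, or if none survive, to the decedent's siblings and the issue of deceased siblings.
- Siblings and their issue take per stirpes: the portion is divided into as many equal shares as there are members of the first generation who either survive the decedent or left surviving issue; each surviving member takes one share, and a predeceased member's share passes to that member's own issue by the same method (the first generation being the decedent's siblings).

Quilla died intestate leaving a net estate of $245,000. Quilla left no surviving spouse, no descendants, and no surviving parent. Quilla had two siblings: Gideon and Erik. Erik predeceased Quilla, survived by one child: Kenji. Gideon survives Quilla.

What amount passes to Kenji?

The entire $245,000 passes to the siblings and their issue.
That amount ($245,000) is divided into 2 shares of $122,500: Gideon takes $122,500; Erik's $122,500 share passes to Erik's issue.
Erik's share ($122,500) passes entirely to Kenji.

Kenji receives $122,500.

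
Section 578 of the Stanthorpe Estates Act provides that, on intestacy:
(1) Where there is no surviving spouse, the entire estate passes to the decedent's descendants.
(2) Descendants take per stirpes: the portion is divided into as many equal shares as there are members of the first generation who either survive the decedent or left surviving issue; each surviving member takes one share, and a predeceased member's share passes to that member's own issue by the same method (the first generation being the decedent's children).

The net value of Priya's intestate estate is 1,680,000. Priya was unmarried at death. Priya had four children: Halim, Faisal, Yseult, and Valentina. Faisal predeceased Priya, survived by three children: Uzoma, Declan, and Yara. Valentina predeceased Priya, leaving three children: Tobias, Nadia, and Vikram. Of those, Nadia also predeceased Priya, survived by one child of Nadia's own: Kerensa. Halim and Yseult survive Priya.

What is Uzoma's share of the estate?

Uzoma receives 140,000.

The entire 1,680,000 passes to the descendants.
That amount (1,680,000) is divided into 4 shares of 420,000: Halim and Yseult each take 420,000; Faisal's 420,000 share passes to Faisal's issue; Valentina's 420,000 share passes to Valentina's issue.
Faisal's share (420,000) is divided into 3 shares of 140,000: Uzoma, Declan, and Yara each take 140,000.
Valentina's share (420,000) is divided into 3 shares of 140,000: Tobias and Vikram each take 140,000; Nadia's 140,000 share passes to Nadia's issue.
Nadia's share (140,000) passes entirely to Kerensa.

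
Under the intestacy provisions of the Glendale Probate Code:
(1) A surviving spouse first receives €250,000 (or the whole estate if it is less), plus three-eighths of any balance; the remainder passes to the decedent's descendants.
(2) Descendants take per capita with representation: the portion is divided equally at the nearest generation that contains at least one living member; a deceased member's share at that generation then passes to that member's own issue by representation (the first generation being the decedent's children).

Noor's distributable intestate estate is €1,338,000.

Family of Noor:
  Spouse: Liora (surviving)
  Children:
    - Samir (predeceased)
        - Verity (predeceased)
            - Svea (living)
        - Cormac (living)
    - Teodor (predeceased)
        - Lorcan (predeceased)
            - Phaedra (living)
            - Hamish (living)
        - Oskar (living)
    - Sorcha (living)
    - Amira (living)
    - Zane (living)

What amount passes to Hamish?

Liora first takes €250,000, leaving a balance of €1,088,000. Liora then takes three-eighths of the balance (€408,000), for a total of €658,000. The remaining €680,000 passes to the descendants.
The descendants' portion (€680,000) is divided into 5 shares of €136,000: Sorcha, Amira, and Zane each take €136,000; Samir's €136,000 share passes to Samir's issue; Teodor's €136,000 share passes to Teodor's issue.
Samir's share (€136,000) is divided into 2 shares of €68,000: Cormac takes €68,000; Verity's €68,000 share passes to Verity's issue.
Verity's share (€68,000) passes entirely to Svea.
Teodor's share (€136,000) is divided into 2 shares of €68,000: Oskar takes €68,000; Lorcan's €68,000 share passes to Lorcan's issue.
Lorcan's share (€68,000) is divided into 2 shares of €34,000: Phaedra and Hamish each take €34,000.

Hamish receives €34,000.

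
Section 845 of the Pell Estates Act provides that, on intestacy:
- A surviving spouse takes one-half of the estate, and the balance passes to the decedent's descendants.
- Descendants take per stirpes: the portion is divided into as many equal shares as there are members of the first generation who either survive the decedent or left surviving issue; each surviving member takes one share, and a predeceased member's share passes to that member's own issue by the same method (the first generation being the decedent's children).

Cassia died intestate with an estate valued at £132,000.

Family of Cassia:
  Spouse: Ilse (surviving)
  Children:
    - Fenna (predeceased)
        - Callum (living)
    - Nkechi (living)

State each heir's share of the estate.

Ilse: £66,000; Callum: £33,000; Nkechi: £33,000

Ilse takes one-half of £132,000 = £66,000. The remaining £66,000 passes to the descendants.
The descendants' portion (£66,000) is divided into 2 shares of £33,000: Nkechi takes £33,000; Fenna's £33,000 share passes to Fenna's issue.
Fenna's share (£33,000) passes entirely to Callum.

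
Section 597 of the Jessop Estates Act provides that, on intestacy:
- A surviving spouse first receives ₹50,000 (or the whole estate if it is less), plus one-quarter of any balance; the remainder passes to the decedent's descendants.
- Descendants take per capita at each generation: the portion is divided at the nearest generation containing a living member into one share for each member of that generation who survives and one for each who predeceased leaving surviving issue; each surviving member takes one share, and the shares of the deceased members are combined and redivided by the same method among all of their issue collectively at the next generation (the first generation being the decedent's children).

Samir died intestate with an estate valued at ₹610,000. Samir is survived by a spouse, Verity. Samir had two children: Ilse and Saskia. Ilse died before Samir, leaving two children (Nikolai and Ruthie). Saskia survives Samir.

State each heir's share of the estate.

Verity first takes ₹50,000, leaving a balance of ₹560,000. Verity then takes one-quarter of the balance (₹140,000), for a total of ₹190,000. The remaining ₹420,000 passes to the descendants.
The descendants' portion (₹420,000) is divided at the children's generation into 2 shares of ₹210,000. Saskia takes ₹210,000. The remaining share for the deceased Ilse (₹210,000) is carried to the next generation.
That pool (₹210,000) is divided at the grandchildren's generation equally among Nikolai and Ruthie: ₹105,000 each.

Verity: ₹190,000; Nikolai: ₹105,000; Ruthie: ₹105,000; Saskia: ₹210,000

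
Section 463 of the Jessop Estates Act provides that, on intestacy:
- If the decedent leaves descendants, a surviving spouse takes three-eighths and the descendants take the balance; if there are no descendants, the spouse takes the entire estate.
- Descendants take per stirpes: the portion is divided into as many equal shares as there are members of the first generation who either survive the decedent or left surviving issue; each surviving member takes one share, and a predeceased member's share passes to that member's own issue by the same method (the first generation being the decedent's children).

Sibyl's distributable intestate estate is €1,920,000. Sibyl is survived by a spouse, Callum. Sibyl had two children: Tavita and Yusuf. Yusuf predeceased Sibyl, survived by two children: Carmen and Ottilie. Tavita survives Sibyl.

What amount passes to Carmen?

Callum takes three-eighths of €1,920,000 = €720,000. The remaining €1,200,000 passes to the descendants.
The descendants' portion (€1,200,000) is divided into 2 shares of €600,000: Tavita takes €600,000; Yusuf's €600,000 share passes to Yusuf's issue.
Yusuf's share (€600,000) is divided into 2 shares of €300,000: Carmen and Ottilie each take €300,000.

Carmen receives €300,000.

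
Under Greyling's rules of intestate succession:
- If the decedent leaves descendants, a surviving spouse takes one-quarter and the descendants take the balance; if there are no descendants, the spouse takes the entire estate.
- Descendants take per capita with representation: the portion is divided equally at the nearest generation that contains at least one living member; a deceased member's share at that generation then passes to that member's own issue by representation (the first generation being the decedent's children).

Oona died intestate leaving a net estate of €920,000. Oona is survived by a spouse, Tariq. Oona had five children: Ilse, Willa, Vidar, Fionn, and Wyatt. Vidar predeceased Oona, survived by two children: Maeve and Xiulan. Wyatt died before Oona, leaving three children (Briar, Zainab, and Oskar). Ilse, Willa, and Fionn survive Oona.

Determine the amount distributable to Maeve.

Tariq takes one-quarter of €920,000 = €230,000. The remaining €690,000 passes to the descendants.
The descendants' portion (€690,000) is divided into 5 shares of €138,000: Ilse, Willa, and Fionn each take €138,000; Vidar's €138,000 share passes to Vidar's issue; Wyatt's €138,000 share passes to Wyatt's issue.
Vidar's share (€138,000) is divided into 2 shares of €69,000: Maeve and Xiulan each take €69,000.
Wyatt's share (€138,000) is divided into 3 shares of €46,000: Briar, Zainab, and Oskar each take €46,000.

Maeve receives €69,000.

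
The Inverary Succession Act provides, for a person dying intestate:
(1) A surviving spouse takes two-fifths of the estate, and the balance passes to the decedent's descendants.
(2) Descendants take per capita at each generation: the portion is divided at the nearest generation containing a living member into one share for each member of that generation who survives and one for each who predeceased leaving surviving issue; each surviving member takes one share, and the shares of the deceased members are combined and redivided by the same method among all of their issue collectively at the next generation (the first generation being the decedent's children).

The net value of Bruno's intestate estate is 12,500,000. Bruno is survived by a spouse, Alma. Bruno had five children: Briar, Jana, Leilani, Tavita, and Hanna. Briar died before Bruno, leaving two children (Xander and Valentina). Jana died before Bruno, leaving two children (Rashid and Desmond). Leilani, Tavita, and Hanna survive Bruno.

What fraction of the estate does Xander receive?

Alma takes two-fifths of 12,500,000 = 5,000,000. The remaining 7,500,000 passes to the descendants.
The descendants' portion (7,500,000) is divided at the children's generation into 5 shares of 1,500,000. Leilani, Tavita, and Hanna each take 1,500,000. The 2 shares of the deceased (Briar and Jana) are combined into a pool of 3,000,000.
That pool (3,000,000) is divided at the grandchildren's generation equally among Xander, Valentina, Rashid, and Desmond: 750,000 each.

Xander receives 3/50 of the estate.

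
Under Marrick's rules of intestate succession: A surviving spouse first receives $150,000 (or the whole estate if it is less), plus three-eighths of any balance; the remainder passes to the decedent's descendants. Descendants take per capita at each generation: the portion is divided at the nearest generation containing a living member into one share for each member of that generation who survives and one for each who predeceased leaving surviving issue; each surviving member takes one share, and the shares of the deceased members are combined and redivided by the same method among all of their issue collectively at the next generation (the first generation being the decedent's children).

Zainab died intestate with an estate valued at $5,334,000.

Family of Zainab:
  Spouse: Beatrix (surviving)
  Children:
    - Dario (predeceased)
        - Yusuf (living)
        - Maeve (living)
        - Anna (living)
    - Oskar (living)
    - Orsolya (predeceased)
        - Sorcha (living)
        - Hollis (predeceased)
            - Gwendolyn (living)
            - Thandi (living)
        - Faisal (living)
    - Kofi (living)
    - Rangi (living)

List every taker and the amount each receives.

Beatrix: $2,094,000; Yusuf: $216,000; Maeve: $216,000; Anna: $216,000; Oskar: $648,000; Sorcha: $216,000; Gwendolyn: $108,000; Thandi: $108,000; Faisal: $216,000; Kofi: $648,000; Rangi: $648,000

Beatrix first takes $150,000, leaving a balance of $5,184,000. Beatrix then takes three-eighths of the balance ($1,944,000), for a total of $2,094,000. The remaining $3,240,000 passes to the descendants.
The descendants' portion ($3,240,000) is divided at the children's generation into 5 shares of $648,000. Oskar, Kofi, and Rangi each take $648,000. The 2 shares of the deceased (Dario and Orsolya) are combined into a pool of $1,296,000.
That pool ($1,296,000) is divided at the grandchildren's generation into 6 shares of $216,000. Yusuf, Maeve, Anna, Sorcha, and Faisal each take $216,000. The remaining share for the deceased Hollis ($216,000) is carried to the next generation.
That pool ($216,000) is divided at the great-grandchildren's generation equally among Gwendolyn and Thandi: $108,000 each.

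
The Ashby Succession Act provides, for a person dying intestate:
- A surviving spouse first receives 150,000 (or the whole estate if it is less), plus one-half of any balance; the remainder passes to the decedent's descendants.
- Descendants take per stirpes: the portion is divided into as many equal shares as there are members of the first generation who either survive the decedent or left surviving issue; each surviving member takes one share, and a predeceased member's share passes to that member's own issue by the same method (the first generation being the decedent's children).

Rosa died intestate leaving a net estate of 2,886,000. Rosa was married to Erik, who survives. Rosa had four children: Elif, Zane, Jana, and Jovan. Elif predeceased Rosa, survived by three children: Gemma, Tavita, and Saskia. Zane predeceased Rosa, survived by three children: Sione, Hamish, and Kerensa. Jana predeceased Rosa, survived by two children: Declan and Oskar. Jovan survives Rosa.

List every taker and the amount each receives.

Erik first takes 150,000, leaving a balance of 2,736,000. Erik then takes one-half of the balance (1,368,000), for a total of 1,518,000. The remaining 1,368,000 passes to the descendants.
The descendants' portion (1,368,000) is divided into 4 shares of 342,000: Jovan takes 342,000; Elif's 342,000 share passes to Elif's issue; Zane's 342,000 share passes to Zane's issue; Jana's 342,000 share passes to Jana's issue.
Elif's share (342,000) is divided into 3 shares of 114,000: Gemma, Tavita, and Saskia each take 114,000.
Zane's share (342,000) is divided into 3 shares of 114,000: Sione, Hamish, and Kerensa each take 114,000.
Jana's share (342,000) is divided into 2 shares of 171,000: Declan and Oskar each take 171,000.

Erik: 1,518,000; Gemma: 114,000; Tavita: 114,000; Saskia: 114,000; Sione: 114,000; Hamish: 114,000; Kerensa: 114,000; Declan: 171,000; Oskar: 171,000; Jovan: 342,000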